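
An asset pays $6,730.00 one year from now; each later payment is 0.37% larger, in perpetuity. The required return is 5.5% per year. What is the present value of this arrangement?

$131,189.08

Periodic rate r = 0.055 per year.
Growing perpetuity (Gordon): PV = PMT₁ / (r − g) = 6,730 / (r − 0.0037) = $131,189.08.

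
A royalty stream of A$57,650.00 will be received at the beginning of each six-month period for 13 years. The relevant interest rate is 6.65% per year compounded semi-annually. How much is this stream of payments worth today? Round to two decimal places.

A$1,026,113.04

This is an annuity due: 26 payments of A$57,650.00 at the beginning of each six-month period.
Periodic rate r = 0.0665/2 per half-year; n is counted in half-years.
PV = PMT × [(1 − (1+r)^−n)/r] × (1+r) = 57,650 × [1 − (1+r)^−26] / r × (1+r) = A$1,026,113.04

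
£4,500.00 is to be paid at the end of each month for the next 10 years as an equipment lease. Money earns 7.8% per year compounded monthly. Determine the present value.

This is an ordinary annuity: 120 payments of £4,500.00 at the end of each month.
Periodic rate r = 0.078/12 per month; n is counted in months.
PV = PMT × [(1 − (1+r)^−n)/r] = 4,500 × [1 − (1+r)^−120] / r = £374,147.64

£374,147.64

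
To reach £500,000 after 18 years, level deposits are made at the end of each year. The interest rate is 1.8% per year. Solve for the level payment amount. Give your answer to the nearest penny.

Level ordinary annuity; solve FV = PMT × [((1+r)^n − 1)/r] for PMT.
Periodic rate r = 0.018 per year.
With n = 18: PMT = 500,000 / ([((1+r)^n − 1)/r]) = £23,767.46

£23,767.46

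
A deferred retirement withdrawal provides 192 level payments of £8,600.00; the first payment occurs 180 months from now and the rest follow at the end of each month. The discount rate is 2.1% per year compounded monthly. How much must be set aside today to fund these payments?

£1,024,792.26

Ordinary annuity of 192 payments, first payment at period 180.
Periodic rate r = 0.021/12 per month; n is counted in months.
The ordinary-annuity PV formula values the stream one period before the first payment (period 179); discount that back 179 periods:
PV₀ = 8,600 × [1 − (1+r)^−192] / r × (1+r)^−179 = £1,024,792.26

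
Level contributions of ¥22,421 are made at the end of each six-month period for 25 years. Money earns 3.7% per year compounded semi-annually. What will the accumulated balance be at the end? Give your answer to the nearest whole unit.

This is an ordinary annuity: 50 deposits of ¥22,421 at the end of each six-month period.
Periodic rate r = 0.037/2 per half-year; n is counted in half-years.
FV = PMT × [((1+r)^n − 1)/r] = 22,421 × [(1+r)^50 − 1] / r = ¥1,818,698

¥1,818,698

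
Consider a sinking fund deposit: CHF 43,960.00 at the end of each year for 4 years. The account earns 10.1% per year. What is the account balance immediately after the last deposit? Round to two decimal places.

CHF 204,318.80

This is an ordinary annuity: 4 deposits of CHF 43,960.00 at the end of each year.
Periodic rate r = 0.101 per year.
FV = PMT × [((1+r)^n − 1)/r] = 43,960 × [(1+r)^4 − 1] / r = CHF 204,318.80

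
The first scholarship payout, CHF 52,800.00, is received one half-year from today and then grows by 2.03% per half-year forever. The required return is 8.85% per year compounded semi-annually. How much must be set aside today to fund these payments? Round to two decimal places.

CHF 2,204,592.90

Periodic rate r = 0.0885/2 per half-year.
Growing perpetuity (Gordon): PV = PMT₁ / (r − g) = 52,800 / (r − 0.0203) = CHF 2,204,592.90.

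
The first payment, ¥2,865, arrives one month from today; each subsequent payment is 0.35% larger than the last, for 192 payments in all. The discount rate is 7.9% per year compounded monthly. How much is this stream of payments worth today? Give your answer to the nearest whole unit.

Periodic rate r = 0.079/12 per month; n is counted in months.
Growing ordinary annuity: PV = PMT₁ × [1 − ((1+g)/(1+r))^n] / (r − g) = 2,865 × [1 − ((1+0.0035)/(1+r))^192] / (r − 0.0035) = ¥413,615.

¥413,615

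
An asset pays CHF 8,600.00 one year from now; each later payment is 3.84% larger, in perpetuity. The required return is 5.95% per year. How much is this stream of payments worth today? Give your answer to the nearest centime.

CHF 407,582.94

Periodic rate r = 0.0595 per year.
Growing perpetuity (Gordon): PV = PMT₁ / (r − g) = 8,600 / (r − 0.0384) = CHF 407,582.94.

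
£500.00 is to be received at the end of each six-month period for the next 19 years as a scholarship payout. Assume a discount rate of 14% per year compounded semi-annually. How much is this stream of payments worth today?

This is an ordinary annuity: 38 payments of £500.00 at the end of each six-month period.
Periodic rate r = 0.14/2 per half-year; n is counted in half-years.
PV = PMT × [(1 − (1+r)^−n)/r] = 500 × [1 − (1+r)^−38] / r = £6,596.74

£6,596.74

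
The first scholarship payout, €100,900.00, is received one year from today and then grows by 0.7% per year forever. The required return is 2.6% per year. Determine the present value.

Periodic rate r = 0.026 per year.
Growing perpetuity (Gordon): PV = PMT₁ / (r − g) = 100,900 / (r − 0.007) = €5,310,526.32.

€5,310,526.32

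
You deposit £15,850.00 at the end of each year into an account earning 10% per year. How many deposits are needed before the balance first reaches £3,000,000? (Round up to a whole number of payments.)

Periodic rate r = 0.1 per year.
Ordinary annuity FV: 3,000,000 = 15,850 × [((1+r)^n − 1)/r].
(1+r)^n = 1 + 3,000,000 × r / 15,850, so n = ln(1 + 3,000,000·r/15,850) / ln(1+r) = 31.39.
Round up to a whole number of payments: n = 32.

32 payments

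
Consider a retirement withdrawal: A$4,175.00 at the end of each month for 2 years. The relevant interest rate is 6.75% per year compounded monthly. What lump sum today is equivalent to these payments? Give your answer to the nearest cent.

A$93,485.51

This is an ordinary annuity: 24 payments of A$4,175.00 at the end of each month.
Periodic rate r = 0.0675/12 per month; n is counted in months.
PV = PMT × [(1 − (1+r)^−n)/r] = 4,175 × [1 − (1+r)^−24] / r = A$93,485.51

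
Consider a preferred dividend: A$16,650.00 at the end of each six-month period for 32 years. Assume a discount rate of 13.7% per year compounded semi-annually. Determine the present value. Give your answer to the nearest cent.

A$239,565.00

This is an ordinary annuity: 64 payments of A$16,650.00 at the end of each six-month period.
Periodic rate r = 0.137/2 per half-year; n is counted in half-years.
PV = PMT × [(1 − (1+r)^−n)/r] = 16,650 × [1 − (1+r)^−64] / r = A$239,565.00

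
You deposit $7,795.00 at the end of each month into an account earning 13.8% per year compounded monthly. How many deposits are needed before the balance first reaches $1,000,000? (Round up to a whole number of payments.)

Periodic rate r = 0.138/12 per month; n is counted in months.
Ordinary annuity FV: 1,000,000 = 7,795 × [((1+r)^n − 1)/r].
(1+r)^n = 1 + 1,000,000 × r / 7,795, so n = ln(1 + 1,000,000·r/7,795) / ln(1+r) = 79.27.
Round up to a whole number of payments: n = 80.

80 payments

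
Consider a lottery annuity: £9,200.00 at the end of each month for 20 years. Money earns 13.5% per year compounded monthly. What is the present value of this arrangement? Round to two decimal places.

£761,983.84

This is an ordinary annuity: 240 payments of £9,200.00 at the end of each month.
Periodic rate r = 0.135/12 per month; n is counted in months.
PV = PMT × [(1 − (1+r)^−n)/r] = 9,200 × [1 − (1+r)^−240] / r = £761,983.84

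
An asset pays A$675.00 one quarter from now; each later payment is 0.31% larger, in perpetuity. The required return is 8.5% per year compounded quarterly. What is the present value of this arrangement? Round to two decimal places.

Periodic rate r = 0.085/4 per quarter.
Growing perpetuity (Gordon): PV = PMT₁ / (r − g) = 675 / (r − 0.0031) = A$37,190.08.

A$37,190.08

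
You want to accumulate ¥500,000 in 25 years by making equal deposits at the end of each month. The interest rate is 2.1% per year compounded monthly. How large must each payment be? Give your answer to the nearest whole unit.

¥1,269

Level ordinary annuity; solve FV = PMT × [((1+r)^n − 1)/r] for PMT.
Periodic rate r = 0.021/12 per month; n is counted in months.
With n = 300: PMT = 500,000 / ([((1+r)^n − 1)/r]) = ¥1,269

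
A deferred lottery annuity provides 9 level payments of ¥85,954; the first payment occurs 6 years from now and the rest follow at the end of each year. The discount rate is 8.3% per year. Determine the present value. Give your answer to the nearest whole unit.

¥355,949

Ordinary annuity of 9 payments, first payment at period 6.
Periodic rate r = 0.083 per year.
The ordinary-annuity PV formula values the stream one period before the first payment (period 5); discount that back 5 periods:
PV₀ = 85,954 × [1 − (1+r)^−9] / r × (1+r)^−5 = ¥355,949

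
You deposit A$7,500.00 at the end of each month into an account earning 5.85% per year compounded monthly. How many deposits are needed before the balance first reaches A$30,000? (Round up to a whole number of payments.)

Periodic rate r = 0.0585/12 per month; n is counted in months.
Ordinary annuity FV: 30,000 = 7,500 × [((1+r)^n − 1)/r].
(1+r)^n = 1 + 30,000 × r / 7,500, so n = ln(1 + 30,000·r/7,500) / ln(1+r) = 3.97.
Round up to a whole number of payments: n = 4.

4 payments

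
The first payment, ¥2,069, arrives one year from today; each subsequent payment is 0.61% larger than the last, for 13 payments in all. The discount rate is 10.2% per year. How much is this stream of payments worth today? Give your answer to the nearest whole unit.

¥14,969

Periodic rate r = 0.102 per year.
Growing ordinary annuity: PV = PMT₁ × [1 − ((1+g)/(1+r))^n] / (r − g) = 2,069 × [1 − ((1+0.0061)/(1+r))^13] / (r − 0.0061) = ¥14,969.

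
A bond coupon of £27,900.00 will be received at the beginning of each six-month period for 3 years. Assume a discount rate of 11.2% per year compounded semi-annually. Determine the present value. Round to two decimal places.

£146,714.93

This is an annuity due: 6 payments of £27,900.00 at the beginning of each six-month period.
Periodic rate r = 0.112/2 per half-year; n is counted in half-years.
PV = PMT × [(1 − (1+r)^−n)/r] × (1+r) = 27,900 × [1 − (1+r)^−6] / r × (1+r) = £146,714.93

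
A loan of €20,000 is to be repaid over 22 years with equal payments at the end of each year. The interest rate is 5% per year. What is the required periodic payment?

Level ordinary annuity; solve PV = PMT × [(1 − (1+r)^−n)/r] for PMT.
Periodic rate r = 0.05 per year.
With n = 22: PMT = 20,000 / ([(1 − (1+r)^−n)/r]) = €1,519.41

€1,519.41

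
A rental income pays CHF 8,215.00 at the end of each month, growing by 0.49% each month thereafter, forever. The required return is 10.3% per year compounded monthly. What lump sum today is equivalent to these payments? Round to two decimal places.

CHF 2,230,316.74

Periodic rate r = 0.103/12 per month.
Growing perpetuity (Gordon): PV = PMT₁ / (r − g) = 8,215 / (r − 0.0049) = CHF 2,230,316.74.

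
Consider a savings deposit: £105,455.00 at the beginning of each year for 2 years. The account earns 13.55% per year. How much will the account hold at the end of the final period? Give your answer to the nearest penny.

£255,713.64

This is an annuity due: 2 deposits of £105,455.00 at the beginning of each year.
Periodic rate r = 0.1355 per year.
FV = PMT × [((1+r)^n − 1)/r] × (1+r) = 105,455 × [(1+r)^2 − 1] / r × (1+r) = £255,713.64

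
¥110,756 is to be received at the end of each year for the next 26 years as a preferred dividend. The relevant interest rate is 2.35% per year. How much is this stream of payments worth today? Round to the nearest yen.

¥2,136,609

This is an ordinary annuity: 26 payments of ¥110,756 at the end of each year.
Periodic rate r = 0.0235 per year.
PV = PMT × [(1 − (1+r)^−n)/r] = 110,756 × [1 − (1+r)^−26] / r = ¥2,136,609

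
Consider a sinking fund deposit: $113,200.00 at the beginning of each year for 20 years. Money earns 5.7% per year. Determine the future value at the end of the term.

$4,262,141.34

This is an annuity due: 20 deposits of $113,200.00 at the beginning of each year.
Periodic rate r = 0.057 per year.
FV = PMT × [((1+r)^n − 1)/r] × (1+r) = 113,200 × [(1+r)^20 − 1] / r × (1+r) = $4,262,141.34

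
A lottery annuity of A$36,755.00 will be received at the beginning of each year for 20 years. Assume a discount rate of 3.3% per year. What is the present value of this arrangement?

A$549,512.56

This is an annuity due: 20 payments of A$36,755.00 at the beginning of each year.
Periodic rate r = 0.033 per year.
PV = PMT × [(1 − (1+r)^−n)/r] × (1+r) = 36,755 × [1 − (1+r)^−20] / r × (1+r) = A$549,512.56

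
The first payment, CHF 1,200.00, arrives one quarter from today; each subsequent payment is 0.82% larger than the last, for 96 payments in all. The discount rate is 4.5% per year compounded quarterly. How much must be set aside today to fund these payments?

CHF 99,038.00

Periodic rate r = 0.045/4 per quarter; n is counted in quarters.
Growing ordinary annuity: PV = PMT₁ × [1 − ((1+g)/(1+r))^n] / (r − g) = 1,200 × [1 − ((1+0.0082)/(1+r))^96] / (r − 0.0082) = CHF 99,038.00.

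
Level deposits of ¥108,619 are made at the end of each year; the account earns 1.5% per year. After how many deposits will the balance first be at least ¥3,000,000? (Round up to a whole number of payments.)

Periodic rate r = 0.015 per year.
Ordinary annuity FV: 3,000,000 = 108,619 × [((1+r)^n − 1)/r].
(1+r)^n = 1 + 3,000,000 × r / 108,619, so n = ln(1 + 3,000,000·r/108,619) / ln(1+r) = 23.28.
Round up to a whole number of payments: n = 24.

24 payments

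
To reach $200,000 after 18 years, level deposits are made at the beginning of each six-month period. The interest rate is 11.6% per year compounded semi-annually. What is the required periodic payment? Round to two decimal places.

$1,658.27

Level annuity due; solve FV = PMT × [((1+r)^n − 1)/r] × (1+r) for PMT.
Periodic rate r = 0.116/2 per half-year; n is counted in half-years.
With n = 36: PMT = 200,000 / ([((1+r)^n − 1)/r] × (1+r)) = $1,658.27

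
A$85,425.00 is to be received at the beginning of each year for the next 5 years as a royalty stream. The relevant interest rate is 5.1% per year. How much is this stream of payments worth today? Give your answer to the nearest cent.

This is an annuity due: 5 payments of A$85,425.00 at the beginning of each year.
Periodic rate r = 0.051 per year.
PV = PMT × [(1 − (1+r)^−n)/r] × (1+r) = 85,425 × [1 − (1+r)^−5] / r × (1+r) = A$387,635.50

A$387,635.50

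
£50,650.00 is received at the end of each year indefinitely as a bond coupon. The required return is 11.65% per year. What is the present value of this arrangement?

Periodic rate r = 0.1165 per year.
Level perpetuity: PV = PMT / r = 50,650 / (0.1165) = £434,763.95.

£434,763.95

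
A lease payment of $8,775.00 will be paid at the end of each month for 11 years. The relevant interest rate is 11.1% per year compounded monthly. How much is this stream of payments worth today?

$667,284.13

This is an ordinary annuity: 132 payments of $8,775.00 at the end of each month.
Periodic rate r = 0.111/12 per month; n is counted in months.
PV = PMT × [(1 − (1+r)^−n)/r] = 8,775 × [1 − (1+r)^−132] / r = $667,284.13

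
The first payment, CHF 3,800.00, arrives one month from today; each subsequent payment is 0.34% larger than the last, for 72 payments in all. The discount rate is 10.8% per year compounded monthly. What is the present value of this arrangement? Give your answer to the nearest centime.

Periodic rate r = 0.108/12 per month; n is counted in months.
Growing ordinary annuity: PV = PMT₁ × [1 − ((1+g)/(1+r))^n] / (r − g) = 3,800 × [1 − ((1+0.0034)/(1+r))^72] / (r − 0.0034) = CHF 224,037.23.

CHF 224,037.23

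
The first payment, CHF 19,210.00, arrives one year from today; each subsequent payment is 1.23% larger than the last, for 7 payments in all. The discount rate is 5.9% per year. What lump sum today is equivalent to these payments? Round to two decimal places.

CHF 111,361.35

Periodic rate r = 0.059 per year.
Growing ordinary annuity: PV = PMT₁ × [1 − ((1+g)/(1+r))^n] / (r − g) = 19,210 × [1 − ((1+0.0123)/(1+r))^7] / (r − 0.0123) = CHF 111,361.35.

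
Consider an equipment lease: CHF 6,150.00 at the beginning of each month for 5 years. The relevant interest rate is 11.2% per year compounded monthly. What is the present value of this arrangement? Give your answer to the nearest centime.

This is an annuity due: 60 payments of CHF 6,150.00 at the beginning of each month.
Periodic rate r = 0.112/12 per month; n is counted in months.
PV = PMT × [(1 − (1+r)^−n)/r] × (1+r) = 6,150 × [1 − (1+r)^−60] / r × (1+r) = CHF 284,191.71

CHF 284,191.71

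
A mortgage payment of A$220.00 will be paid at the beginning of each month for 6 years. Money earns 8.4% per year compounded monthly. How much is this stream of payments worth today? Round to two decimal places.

A$12,495.77

This is an annuity due: 72 payments of A$220.00 at the beginning of each month.
Periodic rate r = 0.084/12 per month; n is counted in months.
PV = PMT × [(1 − (1+r)^−n)/r] × (1+r) = 220 × [1 − (1+r)^−72] / r × (1+r) = A$12,495.77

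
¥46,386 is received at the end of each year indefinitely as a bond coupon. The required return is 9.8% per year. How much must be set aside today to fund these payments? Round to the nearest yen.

¥473,327

Periodic rate r = 0.098 per year.
Level perpetuity: PV = PMT / r = 46,386 / (0.098) = ¥473,327.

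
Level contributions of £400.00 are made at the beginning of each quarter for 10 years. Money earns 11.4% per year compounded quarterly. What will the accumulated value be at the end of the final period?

£29,986.21

This is an annuity due: 40 deposits of £400.00 at the beginning of each quarter.
Periodic rate r = 0.114/4 per quarter; n is counted in quarters.
FV = PMT × [((1+r)^n − 1)/r] × (1+r) = 400 × [(1+r)^40 − 1] / r × (1+r) = £29,986.21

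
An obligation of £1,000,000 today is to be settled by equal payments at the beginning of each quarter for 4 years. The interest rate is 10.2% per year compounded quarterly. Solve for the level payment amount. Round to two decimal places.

£74,985.23

Level annuity due; solve PV = PMT × [(1 − (1+r)^−n)/r] × (1+r) for PMT.
Periodic rate r = 0.102/4 per quarter; n is counted in quarters.
With n = 16: PMT = 1,000,000 / ([(1 − (1+r)^−n)/r] × (1+r)) = £74,985.23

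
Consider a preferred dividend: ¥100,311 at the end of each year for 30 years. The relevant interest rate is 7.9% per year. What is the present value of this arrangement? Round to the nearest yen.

¥1,140,018

This is an ordinary annuity: 30 payments of ¥100,311 at the end of each year.
Periodic rate r = 0.079 per year.
PV = PMT × [(1 − (1+r)^−n)/r] = 100,311 × [1 − (1+r)^−30] / r = ¥1,140,018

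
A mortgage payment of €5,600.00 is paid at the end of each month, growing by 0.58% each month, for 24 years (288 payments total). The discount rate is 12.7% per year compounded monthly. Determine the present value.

Periodic rate r = 0.127/12 per month; n is counted in months.
Growing ordinary annuity: PV = PMT₁ × [1 − ((1+g)/(1+r))^n] / (r − g) = 5,600 × [1 − ((1+0.0058)/(1+r))^288] / (r − 0.0058) = €872,170.55.

€872,170.55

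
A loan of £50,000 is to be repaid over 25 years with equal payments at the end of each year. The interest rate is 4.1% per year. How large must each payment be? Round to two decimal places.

Level ordinary annuity; solve PV = PMT × [(1 − (1+r)^−n)/r] for PMT.
Periodic rate r = 0.041 per year.
With n = 25: PMT = 50,000 / ([(1 − (1+r)^−n)/r]) = £3,234.52

£3,234.52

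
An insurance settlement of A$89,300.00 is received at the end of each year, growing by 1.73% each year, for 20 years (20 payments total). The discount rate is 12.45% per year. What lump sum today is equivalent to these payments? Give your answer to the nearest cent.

Periodic rate r = 0.1245 per year.
Growing ordinary annuity: PV = PMT₁ × [1 − ((1+g)/(1+r))^n] / (r − g) = 89,300 × [1 − ((1+0.0173)/(1+r))^20] / (r − 0.0173) = A$720,704.64.

A$720,704.64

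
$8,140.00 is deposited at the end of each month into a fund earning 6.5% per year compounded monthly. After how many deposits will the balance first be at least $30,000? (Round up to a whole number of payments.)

4 payments

Periodic rate r = 0.065/12 per month; n is counted in months.
Ordinary annuity FV: 30,000 = 8,140 × [((1+r)^n − 1)/r].
(1+r)^n = 1 + 30,000 × r / 8,140, so n = ln(1 + 30,000·r/8,140) / ln(1+r) = 3.66.
Round up to a whole number of payments: n = 4.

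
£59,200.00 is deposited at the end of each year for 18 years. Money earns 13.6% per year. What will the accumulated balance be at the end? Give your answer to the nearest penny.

£3,885,790.42

This is an ordinary annuity: 18 deposits of £59,200.00 at the end of each year.
Periodic rate r = 0.136 per year.
FV = PMT × [((1+r)^n − 1)/r] = 59,200 × [(1+r)^18 − 1] / r = £3,885,790.42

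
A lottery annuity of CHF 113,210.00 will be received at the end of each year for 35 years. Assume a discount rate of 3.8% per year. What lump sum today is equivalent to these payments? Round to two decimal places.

CHF 2,171,615.16

This is an ordinary annuity: 35 payments of CHF 113,210.00 at the end of each year.
Periodic rate r = 0.038 per year.
PV = PMT × [(1 − (1+r)^−n)/r] = 113,210 × [1 − (1+r)^−35] / r = CHF 2,171,615.16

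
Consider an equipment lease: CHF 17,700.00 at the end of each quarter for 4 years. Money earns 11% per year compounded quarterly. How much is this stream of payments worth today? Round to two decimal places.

This is an ordinary annuity: 16 payments of CHF 17,700.00 at the end of each quarter.
Periodic rate r = 0.11/4 per quarter; n is counted in quarters.
PV = PMT × [(1 − (1+r)^−n)/r] = 17,700 × [1 − (1+r)^−16] / r = CHF 226,640.94

CHF 226,640.94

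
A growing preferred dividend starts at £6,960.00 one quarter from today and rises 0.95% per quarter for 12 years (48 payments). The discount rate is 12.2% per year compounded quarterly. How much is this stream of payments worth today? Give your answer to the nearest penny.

Periodic rate r = 0.122/4 per quarter; n is counted in quarters.
Growing ordinary annuity: PV = PMT₁ × [1 − ((1+g)/(1+r))^n] / (r − g) = 6,960 × [1 − ((1+0.0095)/(1+r))^48] / (r − 0.0095) = £208,064.23.

£208,064.23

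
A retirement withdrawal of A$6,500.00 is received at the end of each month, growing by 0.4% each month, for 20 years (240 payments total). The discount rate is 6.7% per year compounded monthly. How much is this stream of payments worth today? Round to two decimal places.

A$1,292,740.23

Periodic rate r = 0.067/12 per month; n is counted in months.
Growing ordinary annuity: PV = PMT₁ × [1 − ((1+g)/(1+r))^n] / (r − g) = 6,500 × [1 − ((1+0.004)/(1+r))^240] / (r − 0.004) = A$1,292,740.23.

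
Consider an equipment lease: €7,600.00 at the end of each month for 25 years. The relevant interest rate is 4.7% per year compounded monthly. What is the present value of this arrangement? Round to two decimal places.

This is an ordinary annuity: 300 payments of €7,600.00 at the end of each month.
Periodic rate r = 0.047/12 per month; n is counted in months.
PV = PMT × [(1 − (1+r)^−n)/r] = 7,600 × [1 − (1+r)^−300] / r = €1,339,808.43

€1,339,808.43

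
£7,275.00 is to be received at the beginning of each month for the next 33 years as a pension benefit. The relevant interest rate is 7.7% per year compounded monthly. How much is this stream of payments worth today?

This is an annuity due: 396 payments of £7,275.00 at the beginning of each month.
Periodic rate r = 0.077/12 per month; n is counted in months.
PV = PMT × [(1 − (1+r)^−n)/r] × (1+r) = 7,275 × [1 − (1+r)^−396] / r × (1+r) = £1,050,408.62

£1,050,408.62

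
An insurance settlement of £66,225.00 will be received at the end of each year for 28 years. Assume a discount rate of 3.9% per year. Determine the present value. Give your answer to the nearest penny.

£1,116,346.16

This is an ordinary annuity: 28 payments of £66,225.00 at the end of each year.
Periodic rate r = 0.039 per year.
PV = PMT × [(1 − (1+r)^−n)/r] = 66,225 × [1 − (1+r)^−28] / r = £1,116,346.16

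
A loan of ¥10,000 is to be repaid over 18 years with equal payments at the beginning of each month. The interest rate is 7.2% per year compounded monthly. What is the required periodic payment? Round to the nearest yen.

¥82

Level annuity due; solve PV = PMT × [(1 − (1+r)^−n)/r] × (1+r) for PMT.
Periodic rate r = 0.072/12 per month; n is counted in months.
With n = 216: PMT = 10,000 / ([(1 − (1+r)^−n)/r] × (1+r)) = ¥82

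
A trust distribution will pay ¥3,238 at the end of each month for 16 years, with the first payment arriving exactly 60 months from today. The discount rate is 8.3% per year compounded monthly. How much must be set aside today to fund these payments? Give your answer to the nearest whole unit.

¥228,732

Ordinary annuity of 192 payments, first payment at period 60.
Periodic rate r = 0.083/12 per month; n is counted in months.
The ordinary-annuity PV formula values the stream one period before the first payment (period 59); discount that back 59 periods:
PV₀ = 3,238 × [1 − (1+r)^−192] / r × (1+r)^−59 = ¥228,732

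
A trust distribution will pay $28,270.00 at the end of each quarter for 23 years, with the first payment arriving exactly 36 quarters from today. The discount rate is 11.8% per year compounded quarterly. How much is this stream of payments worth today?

Ordinary annuity of 92 payments, first payment at period 36.
Periodic rate r = 0.118/4 per quarter; n is counted in quarters.
The ordinary-annuity PV formula values the stream one period before the first payment (period 35); discount that back 35 periods:
PV₀ = 28,270 × [1 − (1+r)^−92] / r × (1+r)^−35 = $322,527.13

$322,527.13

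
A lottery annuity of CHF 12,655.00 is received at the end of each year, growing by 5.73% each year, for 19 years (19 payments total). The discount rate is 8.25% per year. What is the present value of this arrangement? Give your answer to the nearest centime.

CHF 181,187.87

Periodic rate r = 0.0825 per year.
Growing ordinary annuity: PV = PMT₁ × [1 − ((1+g)/(1+r))^n] / (r − g) = 12,655 × [1 − ((1+0.0573)/(1+r))^19] / (r − 0.0573) = CHF 181,187.87.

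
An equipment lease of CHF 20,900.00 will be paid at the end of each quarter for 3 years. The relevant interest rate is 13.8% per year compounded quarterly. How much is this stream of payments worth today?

CHF 202,559.29

This is an ordinary annuity: 12 payments of CHF 20,900.00 at the end of each quarter.
Periodic rate r = 0.138/4 per quarter; n is counted in quarters.
PV = PMT × [(1 − (1+r)^−n)/r] = 20,900 × [1 − (1+r)^−12] / r = CHF 202,559.29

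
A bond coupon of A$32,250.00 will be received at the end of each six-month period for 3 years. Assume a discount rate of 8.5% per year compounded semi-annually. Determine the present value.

This is an ordinary annuity: 6 payments of A$32,250.00 at the end of each six-month period.
Periodic rate r = 0.085/2 per half-year; n is counted in half-years.
PV = PMT × [(1 − (1+r)^−n)/r] = 32,250 × [1 − (1+r)^−6] / r = A$167,691.61

A$167,691.61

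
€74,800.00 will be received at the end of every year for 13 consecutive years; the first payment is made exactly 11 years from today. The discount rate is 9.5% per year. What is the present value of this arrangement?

Ordinary annuity of 13 payments, first payment at period 11.
Periodic rate r = 0.095 per year.
The ordinary-annuity PV formula values the stream one period before the first payment (period 10); discount that back 10 periods:
PV₀ = 74,800 × [1 − (1+r)^−13] / r × (1+r)^−10 = €220,068.60

€220,068.60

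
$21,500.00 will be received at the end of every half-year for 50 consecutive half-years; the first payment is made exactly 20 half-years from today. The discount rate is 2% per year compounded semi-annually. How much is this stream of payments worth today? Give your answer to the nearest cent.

$697,550.11

Ordinary annuity of 50 payments, first payment at period 20.
Periodic rate r = 0.02/2 per half-year; n is counted in half-years.
The ordinary-annuity PV formula values the stream one period before the first payment (period 19); discount that back 19 periods:
PV₀ = 21,500 × [1 − (1+r)^−50] / r × (1+r)^−19 = $697,550.11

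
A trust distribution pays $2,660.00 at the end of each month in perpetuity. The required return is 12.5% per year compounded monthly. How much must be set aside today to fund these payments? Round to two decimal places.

$255,360.00

Periodic rate r = 0.125/12 per month.
Level perpetuity: PV = PMT / r = 2,660 / (0.125/12) = $255,360.00.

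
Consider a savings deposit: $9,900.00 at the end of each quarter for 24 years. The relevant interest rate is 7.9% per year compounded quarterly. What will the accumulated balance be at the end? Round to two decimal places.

$2,775,645.11

This is an ordinary annuity: 96 deposits of $9,900.00 at the end of each quarter.
Periodic rate r = 0.079/4 per quarter; n is counted in quarters.
FV = PMT × [((1+r)^n − 1)/r] = 9,900 × [(1+r)^96 − 1] / r = $2,775,645.11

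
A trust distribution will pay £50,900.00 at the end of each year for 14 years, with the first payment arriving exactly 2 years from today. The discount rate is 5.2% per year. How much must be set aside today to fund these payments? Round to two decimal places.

£472,870.21

Ordinary annuity of 14 payments, first payment at period 2.
Periodic rate r = 0.052 per year.
The ordinary-annuity PV formula values the stream one period before the first payment (period 1); discount that back 1 periods:
PV₀ = 50,900 × [1 − (1+r)^−14] / r × (1+r)^−1 = £472,870.21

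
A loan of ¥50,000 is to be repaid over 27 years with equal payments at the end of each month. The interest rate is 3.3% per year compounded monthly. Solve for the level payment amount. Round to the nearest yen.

¥233

Level ordinary annuity; solve PV = PMT × [(1 − (1+r)^−n)/r] for PMT.
Periodic rate r = 0.033/12 per month; n is counted in months.
With n = 324: PMT = 50,000 / ([(1 − (1+r)^−n)/r]) = ¥233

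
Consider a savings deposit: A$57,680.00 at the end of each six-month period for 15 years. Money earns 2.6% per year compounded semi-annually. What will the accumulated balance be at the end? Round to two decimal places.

This is an ordinary annuity: 30 deposits of A$57,680.00 at the end of each six-month period.
Periodic rate r = 0.026/2 per half-year; n is counted in half-years.
FV = PMT × [((1+r)^n − 1)/r] = 57,680 × [(1+r)^30 − 1] / r = A$2,099,877.87

A$2,099,877.87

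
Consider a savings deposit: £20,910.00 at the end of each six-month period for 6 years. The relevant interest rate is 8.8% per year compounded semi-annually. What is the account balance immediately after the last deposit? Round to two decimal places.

This is an ordinary annuity: 12 deposits of £20,910.00 at the end of each six-month period.
Periodic rate r = 0.088/2 per half-year; n is counted in half-years.
FV = PMT × [((1+r)^n − 1)/r] = 20,910 × [(1+r)^12 − 1] / r = £321,495.70

£321,495.70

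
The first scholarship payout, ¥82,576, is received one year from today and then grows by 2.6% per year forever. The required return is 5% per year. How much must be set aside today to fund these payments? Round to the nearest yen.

¥3,440,667

Periodic rate r = 0.05 per year.
Growing perpetuity (Gordon): PV = PMT₁ / (r − g) = 82,576 / (r − 0.026) = ¥3,440,667.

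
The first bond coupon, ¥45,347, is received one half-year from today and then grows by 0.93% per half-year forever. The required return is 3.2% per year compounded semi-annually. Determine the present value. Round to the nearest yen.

Periodic rate r = 0.032/2 per half-year.
Growing perpetuity (Gordon): PV = PMT₁ / (r − g) = 45,347 / (r − 0.0093) = ¥6,768,209.

¥6,768,209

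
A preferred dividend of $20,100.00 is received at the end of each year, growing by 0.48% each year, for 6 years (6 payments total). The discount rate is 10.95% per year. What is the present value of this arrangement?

Periodic rate r = 0.1095 per year.
Growing ordinary annuity: PV = PMT₁ × [1 − ((1+g)/(1+r))^n] / (r − g) = 20,100 × [1 − ((1+0.0048)/(1+r))^6] / (r − 0.0048) = $86,060.66.

$86,060.66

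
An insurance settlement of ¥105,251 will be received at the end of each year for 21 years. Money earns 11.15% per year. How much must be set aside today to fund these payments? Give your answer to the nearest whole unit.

This is an ordinary annuity: 21 payments of ¥105,251 at the end of each year.
Periodic rate r = 0.1115 per year.
PV = PMT × [(1 − (1+r)^−n)/r] = 105,251 × [1 − (1+r)^−21] / r = ¥841,425

¥841,425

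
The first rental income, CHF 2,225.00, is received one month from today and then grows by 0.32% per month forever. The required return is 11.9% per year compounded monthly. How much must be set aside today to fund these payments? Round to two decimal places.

Periodic rate r = 0.119/12 per month.
Growing perpetuity (Gordon): PV = PMT₁ / (r − g) = 2,225 / (r − 0.0032) = CHF 331,265.51.

CHF 331,265.51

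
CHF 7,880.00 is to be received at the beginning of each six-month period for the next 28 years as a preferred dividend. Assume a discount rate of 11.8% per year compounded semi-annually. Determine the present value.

CHF 135,732.47

This is an annuity due: 56 payments of CHF 7,880.00 at the beginning of each six-month period.
Periodic rate r = 0.118/2 per half-year; n is counted in half-years.
PV = PMT × [(1 − (1+r)^−n)/r] × (1+r) = 7,880 × [1 − (1+r)^−56] / r × (1+r) = CHF 135,732.47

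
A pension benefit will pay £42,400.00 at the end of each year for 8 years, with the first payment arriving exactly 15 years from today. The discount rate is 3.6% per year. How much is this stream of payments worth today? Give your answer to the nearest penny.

Ordinary annuity of 8 payments, first payment at period 15.
Periodic rate r = 0.036 per year.
The ordinary-annuity PV formula values the stream one period before the first payment (period 14); discount that back 14 periods:
PV₀ = 42,400 × [1 − (1+r)^−8] / r × (1+r)^−14 = £176,899.00

£176,899.00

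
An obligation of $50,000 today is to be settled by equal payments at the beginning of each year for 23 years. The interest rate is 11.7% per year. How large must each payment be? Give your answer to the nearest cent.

Level annuity due; solve PV = PMT × [(1 − (1+r)^−n)/r] × (1+r) for PMT.
Periodic rate r = 0.117 per year.
With n = 23: PMT = 50,000 / ([(1 − (1+r)^−n)/r] × (1+r)) = $5,683.29

$5,683.29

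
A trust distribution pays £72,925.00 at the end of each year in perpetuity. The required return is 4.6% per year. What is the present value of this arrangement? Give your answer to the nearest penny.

Periodic rate r = 0.046 per year.
Level perpetuity: PV = PMT / r = 72,925 / (0.046) = £1,585,326.09.

£1,585,326.09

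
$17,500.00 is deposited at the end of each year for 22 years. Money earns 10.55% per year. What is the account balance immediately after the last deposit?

This is an ordinary annuity: 22 deposits of $17,500.00 at the end of each year.
Periodic rate r = 0.1055 per year.
FV = PMT × [((1+r)^n − 1)/r] = 17,500 × [(1+r)^22 − 1] / r = $1,341,000.98

$1,341,000.98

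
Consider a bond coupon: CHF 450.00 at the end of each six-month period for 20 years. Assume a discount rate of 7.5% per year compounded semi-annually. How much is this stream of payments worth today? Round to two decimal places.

CHF 9,247.95

This is an ordinary annuity: 40 payments of CHF 450.00 at the end of each six-month period.
Periodic rate r = 0.075/2 per half-year; n is counted in half-years.
PV = PMT × [(1 − (1+r)^−n)/r] = 450 × [1 − (1+r)^−40] / r = CHF 9,247.95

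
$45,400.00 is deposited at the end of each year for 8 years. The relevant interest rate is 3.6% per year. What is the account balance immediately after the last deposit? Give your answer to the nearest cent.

This is an ordinary annuity: 8 deposits of $45,400.00 at the end of each year.
Periodic rate r = 0.036 per year.
FV = PMT × [((1+r)^n − 1)/r] = 45,400 × [(1+r)^8 − 1] / r = $412,410.77

$412,410.77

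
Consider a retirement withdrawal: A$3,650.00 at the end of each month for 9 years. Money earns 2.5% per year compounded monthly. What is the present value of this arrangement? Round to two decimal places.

This is an ordinary annuity: 108 payments of A$3,650.00 at the end of each month.
Periodic rate r = 0.025/12 per month; n is counted in months.
PV = PMT × [(1 − (1+r)^−n)/r] = 3,650 × [1 − (1+r)^−108] / r = A$352,672.11

A$352,672.11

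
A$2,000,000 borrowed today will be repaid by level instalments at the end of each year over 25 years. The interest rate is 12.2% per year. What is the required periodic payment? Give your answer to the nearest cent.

Level ordinary annuity; solve PV = PMT × [(1 − (1+r)^−n)/r] for PMT.
Periodic rate r = 0.122 per year.
With n = 25: PMT = 2,000,000 / ([(1 − (1+r)^−n)/r]) = A$258,545.04

A$258,545.04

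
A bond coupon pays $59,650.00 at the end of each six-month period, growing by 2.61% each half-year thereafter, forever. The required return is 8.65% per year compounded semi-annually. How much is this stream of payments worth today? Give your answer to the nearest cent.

Periodic rate r = 0.0865/2 per half-year.
Growing perpetuity (Gordon): PV = PMT₁ / (r − g) = 59,650 / (r − 0.0261) = $3,478,134.11.

$3,478,134.11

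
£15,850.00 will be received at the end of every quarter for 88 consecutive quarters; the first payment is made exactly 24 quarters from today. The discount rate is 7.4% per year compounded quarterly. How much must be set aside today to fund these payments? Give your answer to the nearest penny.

£450,031.66

Ordinary annuity of 88 payments, first payment at period 24.
Periodic rate r = 0.074/4 per quarter; n is counted in quarters.
The ordinary-annuity PV formula values the stream one period before the first payment (period 23); discount that back 23 periods:
PV₀ = 15,850 × [1 − (1+r)^−88] / r × (1+r)^−23 = £450,031.66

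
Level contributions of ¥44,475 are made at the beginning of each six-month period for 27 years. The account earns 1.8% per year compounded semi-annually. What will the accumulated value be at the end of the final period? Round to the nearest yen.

¥3,102,723

This is an annuity due: 54 deposits of ¥44,475 at the beginning of each six-month period.
Periodic rate r = 0.018/2 per half-year; n is counted in half-years.
FV = PMT × [((1+r)^n − 1)/r] × (1+r) = 44,475 × [(1+r)^54 − 1] / r × (1+r) = ¥3,102,723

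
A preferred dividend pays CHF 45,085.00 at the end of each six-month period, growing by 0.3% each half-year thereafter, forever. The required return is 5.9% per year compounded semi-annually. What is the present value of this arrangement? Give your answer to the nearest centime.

CHF 1,701,320.75

Periodic rate r = 0.059/2 per half-year.
Growing perpetuity (Gordon): PV = PMT₁ / (r − g) = 45,085 / (r − 0.003) = CHF 1,701,320.75.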